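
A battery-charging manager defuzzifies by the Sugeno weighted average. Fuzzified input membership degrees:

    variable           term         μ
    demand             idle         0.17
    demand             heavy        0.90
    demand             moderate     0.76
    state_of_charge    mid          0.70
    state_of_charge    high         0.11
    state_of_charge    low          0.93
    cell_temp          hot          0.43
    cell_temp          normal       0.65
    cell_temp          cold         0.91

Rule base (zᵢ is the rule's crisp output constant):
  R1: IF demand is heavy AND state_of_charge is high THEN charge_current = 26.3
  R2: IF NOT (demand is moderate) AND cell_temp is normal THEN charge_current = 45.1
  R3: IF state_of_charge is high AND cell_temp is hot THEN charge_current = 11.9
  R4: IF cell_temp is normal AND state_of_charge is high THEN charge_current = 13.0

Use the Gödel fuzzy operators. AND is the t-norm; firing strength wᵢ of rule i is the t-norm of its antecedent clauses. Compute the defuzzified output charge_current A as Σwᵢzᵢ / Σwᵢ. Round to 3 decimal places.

R1 (z=26.3): heavy=0.90, high=0.11; AND[min(a, b)] → w = 0.11
R2 (z=45.1): ¬moderate=1−0.76=0.24, normal=0.65; AND[min(a, b)] → w = 0.24
R3 (z=11.9): high=0.11, hot=0.43; AND[min(a, b)] → w = 0.11
R4 (z=13.0): normal=0.65, high=0.11; AND[min(a, b)] → w = 0.11
Weighted average = (0.11·26.3 + 0.24·45.1 + 0.11·11.9 + 0.11·13.0) / (0.11 + 0.24 + 0.11 + 0.11)
  = 16.4560 / 0.5700 = 28.870

28.870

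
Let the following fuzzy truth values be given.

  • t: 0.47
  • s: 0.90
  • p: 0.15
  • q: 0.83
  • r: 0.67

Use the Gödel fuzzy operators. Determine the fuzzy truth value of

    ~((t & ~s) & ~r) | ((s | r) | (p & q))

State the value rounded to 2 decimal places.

0.90

~s = 1 − 0.90 = 0.10
t & ~s = min(a, b) on (0.47, 0.10) = 0.10
~r = 1 − 0.67 = 0.33
(t & ~s) & ~r = min(a, b) on (0.10, 0.33) = 0.10
~((t & ~s) & ~r) = 1 − 0.10 = 0.90
s | r = max(a, b) on (0.90, 0.67) = 0.90
p & q = min(a, b) on (0.15, 0.83) = 0.15
(s | r) | (p & q) = max(a, b) on (0.90, 0.15) = 0.90
~((t & ~s) & ~r) | ((s | r) | (p & q)) = max(a, b) on (0.90, 0.90) = 0.90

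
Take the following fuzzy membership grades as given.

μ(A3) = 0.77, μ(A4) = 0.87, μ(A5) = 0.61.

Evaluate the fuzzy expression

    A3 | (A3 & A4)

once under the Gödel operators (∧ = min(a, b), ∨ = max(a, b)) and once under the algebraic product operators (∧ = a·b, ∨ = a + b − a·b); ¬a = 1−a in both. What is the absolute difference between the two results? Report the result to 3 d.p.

Under Gödel:
  A3 & A4 = min(a, b) on (0.77, 0.87) = 0.77
  A3 | (A3 & A4) = max(a, b) on (0.77, 0.77) = 0.77
  → value = 0.7700
Under algebraic product:
  A3 & A4 = a·b on (0.7700, 0.8700) = 0.6699
  A3 | (A3 & A4) = a + b − a·b on (0.7700, 0.6699) = 0.9241
  → value = 0.9241
|0.7700 − 0.9241| = 0.154

0.154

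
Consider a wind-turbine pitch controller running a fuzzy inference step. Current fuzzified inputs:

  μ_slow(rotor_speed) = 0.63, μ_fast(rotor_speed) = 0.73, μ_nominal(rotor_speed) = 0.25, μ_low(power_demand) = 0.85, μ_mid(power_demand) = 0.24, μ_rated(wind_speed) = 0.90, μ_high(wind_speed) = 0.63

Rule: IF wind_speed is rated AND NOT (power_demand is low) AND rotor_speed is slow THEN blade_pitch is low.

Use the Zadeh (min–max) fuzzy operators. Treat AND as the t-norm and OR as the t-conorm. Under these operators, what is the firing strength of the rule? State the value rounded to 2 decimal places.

0.15

firing strength: rated=0.90, ¬low=1−0.85=0.15, slow=0.63; AND[min(a, b)] → w = 0.15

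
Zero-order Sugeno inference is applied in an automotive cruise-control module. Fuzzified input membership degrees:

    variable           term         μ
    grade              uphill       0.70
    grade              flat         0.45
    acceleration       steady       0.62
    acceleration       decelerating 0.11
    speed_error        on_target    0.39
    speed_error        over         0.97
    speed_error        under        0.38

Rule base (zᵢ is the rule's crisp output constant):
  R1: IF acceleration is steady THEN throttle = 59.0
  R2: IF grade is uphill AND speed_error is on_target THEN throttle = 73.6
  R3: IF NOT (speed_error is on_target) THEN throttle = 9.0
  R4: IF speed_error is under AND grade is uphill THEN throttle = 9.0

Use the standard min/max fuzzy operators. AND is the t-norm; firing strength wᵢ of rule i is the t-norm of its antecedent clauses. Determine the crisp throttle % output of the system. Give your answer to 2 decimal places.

R1 (z=59.0): steady=0.62 → w = 0.62
R2 (z=73.6): uphill=0.70, on_target=0.39; AND[min(a, b)] → w = 0.39
R3 (z=9.0): ¬on_target=1−0.39=0.61 → w = 0.61
R4 (z=9.0): under=0.38, uphill=0.70; AND[min(a, b)] → w = 0.38
Weighted average = (0.62·59.0 + 0.39·73.6 + 0.61·9.0 + 0.38·9.0) / (0.62 + 0.39 + 0.61 + 0.38)
  = 74.1940 / 2.0000 = 37.10

37.10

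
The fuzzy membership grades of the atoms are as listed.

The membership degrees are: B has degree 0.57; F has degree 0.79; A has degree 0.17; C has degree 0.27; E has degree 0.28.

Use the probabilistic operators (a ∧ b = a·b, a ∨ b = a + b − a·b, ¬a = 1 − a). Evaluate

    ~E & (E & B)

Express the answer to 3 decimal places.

~E = 1 − 0.2800 = 0.7200
E & B = a·b on (0.2800, 0.5700) = 0.1596
~E & (E & B) = a·b on (0.7200, 0.1596) = 0.1149

0.115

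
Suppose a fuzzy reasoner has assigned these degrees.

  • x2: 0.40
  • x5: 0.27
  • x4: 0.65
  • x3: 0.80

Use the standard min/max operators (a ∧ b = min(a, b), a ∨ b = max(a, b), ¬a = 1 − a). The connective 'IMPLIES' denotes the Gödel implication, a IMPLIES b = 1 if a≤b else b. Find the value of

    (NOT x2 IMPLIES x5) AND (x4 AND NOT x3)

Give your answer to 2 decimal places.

0.20

NOT x2 = 1 − 0.40 = 0.60
NOT x2 IMPLIES x5  [Gödel: 1 if a≤b else b] with a=0.60, b=0.27 → 0.27
NOT x3 = 1 − 0.80 = 0.20
x4 AND NOT x3 = min(a, b) on (0.65, 0.20) = 0.20
(NOT x2 IMPLIES x5) AND (x4 AND NOT x3) = min(a, b) on (0.27, 0.20) = 0.20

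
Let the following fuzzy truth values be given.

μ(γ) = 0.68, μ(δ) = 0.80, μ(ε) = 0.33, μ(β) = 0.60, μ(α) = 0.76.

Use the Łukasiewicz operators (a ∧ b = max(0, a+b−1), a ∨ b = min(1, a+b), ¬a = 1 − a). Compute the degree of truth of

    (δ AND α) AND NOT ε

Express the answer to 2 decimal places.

0.23

δ AND α = max(0, a+b−1) on (0.80, 0.76) = 0.56
NOT ε = 1 − 0.33 = 0.67
(δ AND α) AND NOT ε = max(0, a+b−1) on (0.56, 0.67) = 0.23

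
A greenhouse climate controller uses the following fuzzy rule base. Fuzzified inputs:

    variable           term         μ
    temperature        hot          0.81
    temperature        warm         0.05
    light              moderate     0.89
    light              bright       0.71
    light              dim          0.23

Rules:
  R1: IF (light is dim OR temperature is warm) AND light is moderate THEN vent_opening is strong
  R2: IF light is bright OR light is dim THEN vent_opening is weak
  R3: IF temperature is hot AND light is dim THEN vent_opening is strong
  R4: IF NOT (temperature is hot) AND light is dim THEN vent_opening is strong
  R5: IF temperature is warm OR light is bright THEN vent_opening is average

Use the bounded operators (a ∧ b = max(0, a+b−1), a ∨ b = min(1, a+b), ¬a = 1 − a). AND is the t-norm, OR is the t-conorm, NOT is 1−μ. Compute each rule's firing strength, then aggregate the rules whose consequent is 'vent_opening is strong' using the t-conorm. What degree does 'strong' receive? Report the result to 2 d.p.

R1: (dim=0.23 OR warm=0.05) = 0.28; AND[max(0, a+b−1)] with moderate=0.89 → w = 0.17
R2: bright=0.71, dim=0.23; OR[min(1, a+b)] → w = 0.94
R3: hot=0.81, dim=0.23; AND[max(0, a+b−1)] → w = 0.04
R4: ¬hot=1−0.81=0.19, dim=0.23; AND[max(0, a+b−1)] → w = 0.00
R5: warm=0.05, bright=0.71; OR[min(1, a+b)] → w = 0.76
Rules with consequent 'strong': {R1, R3, R4} → strengths 0.17, 0.04, 0.00
Aggregate via t-conorm [min(1, a+b)]: 0.21

0.21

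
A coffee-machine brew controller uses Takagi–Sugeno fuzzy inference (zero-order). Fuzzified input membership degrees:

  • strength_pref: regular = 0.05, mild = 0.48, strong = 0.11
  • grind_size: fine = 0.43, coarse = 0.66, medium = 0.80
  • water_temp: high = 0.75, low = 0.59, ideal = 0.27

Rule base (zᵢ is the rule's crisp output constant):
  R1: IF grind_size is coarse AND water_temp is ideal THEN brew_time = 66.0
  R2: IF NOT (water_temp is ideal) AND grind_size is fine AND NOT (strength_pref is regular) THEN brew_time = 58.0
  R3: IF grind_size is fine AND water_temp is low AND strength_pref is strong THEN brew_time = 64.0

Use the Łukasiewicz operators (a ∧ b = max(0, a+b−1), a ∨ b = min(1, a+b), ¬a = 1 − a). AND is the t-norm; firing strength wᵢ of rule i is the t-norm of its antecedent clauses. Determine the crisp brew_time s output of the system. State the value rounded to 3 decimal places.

R1 (z=66.0): coarse=0.66, ideal=0.27; AND[max(0, a+b−1)] → w = 0.00
R2 (z=58.0): ¬ideal=1−0.27=0.73, fine=0.43, ¬regular=1−0.05=0.95; AND[max(0, a+b−1)] → w = 0.11
R3 (z=64.0): fine=0.43, low=0.59, strong=0.11; AND[max(0, a+b−1)] → w = 0.00
Weighted average = (0.00·66.0 + 0.11·58.0 + 0.00·64.0) / (0.00 + 0.11 + 0.00)
  = 6.3800 / 0.1100 = 58.000

58.000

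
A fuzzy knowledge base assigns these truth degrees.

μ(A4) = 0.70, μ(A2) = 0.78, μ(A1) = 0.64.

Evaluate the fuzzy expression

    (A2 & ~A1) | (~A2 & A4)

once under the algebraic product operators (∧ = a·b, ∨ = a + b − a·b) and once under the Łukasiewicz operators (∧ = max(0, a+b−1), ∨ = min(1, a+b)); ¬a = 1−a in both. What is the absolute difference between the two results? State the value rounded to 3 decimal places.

0.252

Under algebraic product:
  ~A1 = 1 − 0.6400 = 0.3600
  A2 & ~A1 = a·b on (0.7800, 0.3600) = 0.2808
  ~A2 = 1 − 0.7800 = 0.2200
  ~A2 & A4 = a·b on (0.2200, 0.7000) = 0.1540
  (A2 & ~A1) | (~A2 & A4) = a + b − a·b on (0.2808, 0.1540) = 0.3916
  → value = 0.3916
Under Łukasiewicz:
  ~A1 = 1 − 0.64 = 0.36
  A2 & ~A1 = max(0, a+b−1) on (0.78, 0.36) = 0.14
  ~A2 = 1 − 0.78 = 0.22
  ~A2 & A4 = max(0, a+b−1) on (0.22, 0.70) = 0.00
  (A2 & ~A1) | (~A2 & A4) = min(1, a+b) on (0.14, 0.00) = 0.14
  → value = 0.1400
|0.3916 − 0.1400| = 0.252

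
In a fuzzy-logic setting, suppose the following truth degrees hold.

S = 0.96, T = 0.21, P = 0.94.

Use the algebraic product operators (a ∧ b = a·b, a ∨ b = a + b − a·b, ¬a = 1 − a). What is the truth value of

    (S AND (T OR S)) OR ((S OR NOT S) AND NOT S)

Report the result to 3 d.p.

T OR S = a + b − a·b on (0.2100, 0.9600) = 0.9684
S AND (T OR S) = a·b on (0.9600, 0.9684) = 0.9297
NOT S = 1 − 0.9600 = 0.0400
S OR NOT S = a + b − a·b on (0.9600, 0.0400) = 0.9616
NOT S = 1 − 0.9600 = 0.0400
(S OR NOT S) AND NOT S = a·b on (0.9616, 0.0400) = 0.0385
(S AND (T OR S)) OR ((S OR NOT S) AND NOT S) = a + b − a·b on (0.9297, 0.0385) = 0.9324

0.932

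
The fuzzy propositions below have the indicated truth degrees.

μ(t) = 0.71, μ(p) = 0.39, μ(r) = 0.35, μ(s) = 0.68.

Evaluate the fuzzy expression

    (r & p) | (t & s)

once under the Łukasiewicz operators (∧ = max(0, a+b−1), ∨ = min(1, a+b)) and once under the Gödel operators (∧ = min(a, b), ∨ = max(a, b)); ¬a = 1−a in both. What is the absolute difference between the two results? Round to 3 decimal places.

0.290

Under Łukasiewicz:
  r & p = max(0, a+b−1) on (0.35, 0.39) = 0.00
  t & s = max(0, a+b−1) on (0.71, 0.68) = 0.39
  (r & p) | (t & s) = min(1, a+b) on (0.00, 0.39) = 0.39
  → value = 0.3900
Under Gödel:
  r & p = min(a, b) on (0.35, 0.39) = 0.35
  t & s = min(a, b) on (0.71, 0.68) = 0.68
  (r & p) | (t & s) = max(a, b) on (0.35, 0.68) = 0.68
  → value = 0.6800
|0.3900 − 0.6800| = 0.290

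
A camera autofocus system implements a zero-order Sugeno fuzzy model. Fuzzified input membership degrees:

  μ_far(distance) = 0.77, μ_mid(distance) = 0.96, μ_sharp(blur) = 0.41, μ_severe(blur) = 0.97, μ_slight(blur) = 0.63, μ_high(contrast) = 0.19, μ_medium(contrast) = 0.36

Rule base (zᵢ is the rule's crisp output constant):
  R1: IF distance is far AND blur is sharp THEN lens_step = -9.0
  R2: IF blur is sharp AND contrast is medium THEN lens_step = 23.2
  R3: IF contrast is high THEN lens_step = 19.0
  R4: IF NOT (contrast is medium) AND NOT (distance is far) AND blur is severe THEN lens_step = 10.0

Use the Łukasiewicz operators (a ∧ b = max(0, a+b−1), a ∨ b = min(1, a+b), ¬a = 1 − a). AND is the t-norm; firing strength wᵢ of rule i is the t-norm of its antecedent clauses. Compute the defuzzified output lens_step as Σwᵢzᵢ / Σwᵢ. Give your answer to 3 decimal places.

R1 (z=-9.0): far=0.77, sharp=0.41; AND[max(0, a+b−1)] → w = 0.18
R2 (z=23.2): sharp=0.41, medium=0.36; AND[max(0, a+b−1)] → w = 0.00
R3 (z=19.0): high=0.19 → w = 0.19
R4 (z=10.0): ¬medium=1−0.36=0.64, ¬far=1−0.77=0.23, severe=0.97; AND[max(0, a+b−1)] → w = 0.00
Weighted average = (0.18·-9.0 + 0.00·23.2 + 0.19·19.0 + 0.00·10.0) / (0.18 + 0.00 + 0.19 + 0.00)
  = 1.9900 / 0.3700 = 5.378

5.378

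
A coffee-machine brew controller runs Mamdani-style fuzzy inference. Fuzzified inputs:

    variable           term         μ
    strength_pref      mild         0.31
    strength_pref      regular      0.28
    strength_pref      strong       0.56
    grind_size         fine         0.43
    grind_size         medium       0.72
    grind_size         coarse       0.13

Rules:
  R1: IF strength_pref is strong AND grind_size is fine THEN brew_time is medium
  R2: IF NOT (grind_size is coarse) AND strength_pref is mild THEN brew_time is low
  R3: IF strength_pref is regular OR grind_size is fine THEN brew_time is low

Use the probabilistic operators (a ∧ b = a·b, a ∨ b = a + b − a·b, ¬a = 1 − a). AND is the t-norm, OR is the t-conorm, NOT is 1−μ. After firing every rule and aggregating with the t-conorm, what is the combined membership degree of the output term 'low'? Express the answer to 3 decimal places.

R1: strong=0.56, fine=0.43; AND[a·b] → w = 0.2408
R2: ¬coarse=1−0.13=0.87, mild=0.31; AND[a·b] → w = 0.2697
R3: regular=0.28, fine=0.43; OR[a + b − a·b] → w = 0.5896
Rules with consequent 'low': {R2, R3} → strengths 0.2697, 0.5896
Aggregate via t-conorm [a + b − a·b]: 0.7003

0.700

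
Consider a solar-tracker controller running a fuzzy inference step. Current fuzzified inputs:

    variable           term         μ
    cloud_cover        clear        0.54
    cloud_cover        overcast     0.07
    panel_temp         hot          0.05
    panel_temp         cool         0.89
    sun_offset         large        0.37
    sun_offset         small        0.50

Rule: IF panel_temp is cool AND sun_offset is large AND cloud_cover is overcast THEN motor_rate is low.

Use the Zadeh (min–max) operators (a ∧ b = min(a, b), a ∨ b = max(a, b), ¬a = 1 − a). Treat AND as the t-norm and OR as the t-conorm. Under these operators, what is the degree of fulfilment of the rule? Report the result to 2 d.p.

0.07

firing strength: cool=0.89, large=0.37, overcast=0.07; AND[min(a, b)] → w = 0.07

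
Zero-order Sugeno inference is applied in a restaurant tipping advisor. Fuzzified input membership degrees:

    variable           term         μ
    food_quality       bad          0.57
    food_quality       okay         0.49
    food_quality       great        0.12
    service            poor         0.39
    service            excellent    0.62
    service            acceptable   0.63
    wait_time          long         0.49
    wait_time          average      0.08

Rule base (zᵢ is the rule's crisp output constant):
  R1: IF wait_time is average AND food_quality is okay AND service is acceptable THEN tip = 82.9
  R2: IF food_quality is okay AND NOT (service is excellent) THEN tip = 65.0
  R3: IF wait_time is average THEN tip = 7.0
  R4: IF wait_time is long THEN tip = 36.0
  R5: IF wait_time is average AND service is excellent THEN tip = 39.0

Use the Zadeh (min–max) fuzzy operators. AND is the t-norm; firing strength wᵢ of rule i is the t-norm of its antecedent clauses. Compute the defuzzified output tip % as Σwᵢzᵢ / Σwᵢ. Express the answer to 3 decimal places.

R1 (z=82.9): average=0.08, okay=0.49, acceptable=0.63; AND[min(a, b)] → w = 0.08
R2 (z=65.0): okay=0.49, ¬excellent=1−0.62=0.38; AND[min(a, b)] → w = 0.38
R3 (z=7.0): average=0.08 → w = 0.08
R4 (z=36.0): long=0.49 → w = 0.49
R5 (z=39.0): average=0.08, excellent=0.62; AND[min(a, b)] → w = 0.08
Weighted average = (0.08·82.9 + 0.38·65.0 + 0.08·7.0 + 0.49·36.0 + 0.08·39.0) / (0.08 + 0.38 + 0.08 + 0.49 + 0.08)
  = 52.6520 / 1.1100 = 47.434

47.434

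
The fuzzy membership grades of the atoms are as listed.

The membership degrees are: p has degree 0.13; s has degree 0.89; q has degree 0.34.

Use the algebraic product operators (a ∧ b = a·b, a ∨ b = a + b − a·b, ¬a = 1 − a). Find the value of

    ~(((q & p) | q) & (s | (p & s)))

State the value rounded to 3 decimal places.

q & p = a·b on (0.3400, 0.1300) = 0.0442
(q & p) | q = a + b − a·b on (0.0442, 0.3400) = 0.3692
p & s = a·b on (0.1300, 0.8900) = 0.1157
s | (p & s) = a + b − a·b on (0.8900, 0.1157) = 0.9027
((q & p) | q) & (s | (p & s)) = a·b on (0.3692, 0.9027) = 0.3333
~(((q & p) | q) & (s | (p & s))) = 1 − 0.3333 = 0.6667

0.667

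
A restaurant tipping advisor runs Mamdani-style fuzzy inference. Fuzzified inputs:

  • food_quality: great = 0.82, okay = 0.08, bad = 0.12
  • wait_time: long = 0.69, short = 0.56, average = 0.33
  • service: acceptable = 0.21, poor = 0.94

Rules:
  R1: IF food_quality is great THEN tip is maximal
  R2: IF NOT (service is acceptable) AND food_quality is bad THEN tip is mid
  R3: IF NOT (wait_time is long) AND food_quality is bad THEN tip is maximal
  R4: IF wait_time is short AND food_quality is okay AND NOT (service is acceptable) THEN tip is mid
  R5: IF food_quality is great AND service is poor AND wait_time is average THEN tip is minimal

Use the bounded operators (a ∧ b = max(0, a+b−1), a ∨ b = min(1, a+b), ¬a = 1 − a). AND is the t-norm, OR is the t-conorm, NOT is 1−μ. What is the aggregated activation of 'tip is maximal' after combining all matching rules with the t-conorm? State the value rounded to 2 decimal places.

0.82

R1: great=0.82 → w = 0.82
R2: ¬acceptable=1−0.21=0.79, bad=0.12; AND[max(0, a+b−1)] → w = 0.00
R3: ¬long=1−0.69=0.31, bad=0.12; AND[max(0, a+b−1)] → w = 0.00
R4: short=0.56, okay=0.08, ¬acceptable=1−0.21=0.79; AND[max(0, a+b−1)] → w = 0.00
R5: great=0.82, poor=0.94, average=0.33; AND[max(0, a+b−1)] → w = 0.09
Rules with consequent 'maximal': {R1, R3} → strengths 0.82, 0.00
Aggregate via t-conorm [min(1, a+b)]: 0.82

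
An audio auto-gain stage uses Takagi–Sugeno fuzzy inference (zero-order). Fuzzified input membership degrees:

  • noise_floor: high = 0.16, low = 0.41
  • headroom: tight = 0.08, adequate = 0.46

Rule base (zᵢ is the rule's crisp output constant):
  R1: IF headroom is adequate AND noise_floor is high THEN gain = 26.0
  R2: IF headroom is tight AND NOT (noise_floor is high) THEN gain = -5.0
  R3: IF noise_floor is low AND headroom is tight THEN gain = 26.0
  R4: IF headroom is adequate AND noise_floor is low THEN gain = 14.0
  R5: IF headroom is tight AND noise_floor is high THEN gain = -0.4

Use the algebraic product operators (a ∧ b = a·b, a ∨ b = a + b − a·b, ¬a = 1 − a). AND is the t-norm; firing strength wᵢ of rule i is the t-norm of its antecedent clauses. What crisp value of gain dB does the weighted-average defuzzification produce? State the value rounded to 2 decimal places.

13.51

R1 (z=26.0): adequate=0.46, high=0.16; AND[a·b] → w = 0.0736
R2 (z=-5.0): tight=0.08, ¬high=1−0.16=0.84; AND[a·b] → w = 0.0672
R3 (z=26.0): low=0.41, tight=0.08; AND[a·b] → w = 0.0328
R4 (z=14.0): adequate=0.46, low=0.41; AND[a·b] → w = 0.1886
R5 (z=-0.4): tight=0.08, high=0.16; AND[a·b] → w = 0.0128
Weighted average = (0.0736·26.0 + 0.0672·-5.0 + 0.0328·26.0 + 0.1886·14.0 + 0.0128·-0.4) / (0.0736 + 0.0672 + 0.0328 + 0.1886 + 0.0128)
  = 5.0657 / 0.3750 = 13.51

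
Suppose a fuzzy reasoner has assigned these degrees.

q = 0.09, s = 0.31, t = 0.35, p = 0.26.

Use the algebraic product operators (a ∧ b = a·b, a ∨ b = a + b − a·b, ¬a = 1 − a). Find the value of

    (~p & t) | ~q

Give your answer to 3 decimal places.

0.933

~p = 1 − 0.2600 = 0.7400
~p & t = a·b on (0.7400, 0.3500) = 0.2590
~q = 1 − 0.0900 = 0.9100
(~p & t) | ~q = a + b − a·b on (0.2590, 0.9100) = 0.9333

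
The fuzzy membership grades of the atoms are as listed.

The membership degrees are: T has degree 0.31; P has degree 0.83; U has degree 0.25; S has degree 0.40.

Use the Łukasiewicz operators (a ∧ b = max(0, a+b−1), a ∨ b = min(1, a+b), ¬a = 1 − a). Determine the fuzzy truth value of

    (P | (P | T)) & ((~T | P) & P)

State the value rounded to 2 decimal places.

0.83

P | T = min(1, a+b) on (0.83, 0.31) = 1.00
P | (P | T) = min(1, a+b) on (0.83, 1.00) = 1.00
~T = 1 − 0.31 = 0.69
~T | P = min(1, a+b) on (0.69, 0.83) = 1.00
(~T | P) & P = max(0, a+b−1) on (1.00, 0.83) = 0.83
(P | (P | T)) & ((~T | P) & P) = max(0, a+b−1) on (1.00, 0.83) = 0.83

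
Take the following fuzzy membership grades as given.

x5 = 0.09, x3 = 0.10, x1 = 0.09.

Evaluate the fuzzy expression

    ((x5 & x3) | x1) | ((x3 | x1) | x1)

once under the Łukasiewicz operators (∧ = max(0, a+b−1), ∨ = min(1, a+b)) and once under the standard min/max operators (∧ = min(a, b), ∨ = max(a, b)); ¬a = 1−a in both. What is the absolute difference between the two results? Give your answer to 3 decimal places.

0.270

Under Łukasiewicz:
  x5 & x3 = max(0, a+b−1) on (0.09, 0.10) = 0.00
  (x5 & x3) | x1 = min(1, a+b) on (0.00, 0.09) = 0.09
  x3 | x1 = min(1, a+b) on (0.10, 0.09) = 0.19
  (x3 | x1) | x1 = min(1, a+b) on (0.19, 0.09) = 0.28
  ((x5 & x3) | x1) | ((x3 | x1) | x1) = min(1, a+b) on (0.09, 0.28) = 0.37
  → value = 0.3700
Under standard min/max:
  x5 & x3 = min(a, b) on (0.09, 0.10) = 0.09
  (x5 & x3) | x1 = max(a, b) on (0.09, 0.09) = 0.09
  x3 | x1 = max(a, b) on (0.10, 0.09) = 0.10
  (x3 | x1) | x1 = max(a, b) on (0.10, 0.09) = 0.10
  ((x5 & x3) | x1) | ((x3 | x1) | x1) = max(a, b) on (0.09, 0.10) = 0.10
  → value = 0.1000
|0.3700 − 0.1000| = 0.270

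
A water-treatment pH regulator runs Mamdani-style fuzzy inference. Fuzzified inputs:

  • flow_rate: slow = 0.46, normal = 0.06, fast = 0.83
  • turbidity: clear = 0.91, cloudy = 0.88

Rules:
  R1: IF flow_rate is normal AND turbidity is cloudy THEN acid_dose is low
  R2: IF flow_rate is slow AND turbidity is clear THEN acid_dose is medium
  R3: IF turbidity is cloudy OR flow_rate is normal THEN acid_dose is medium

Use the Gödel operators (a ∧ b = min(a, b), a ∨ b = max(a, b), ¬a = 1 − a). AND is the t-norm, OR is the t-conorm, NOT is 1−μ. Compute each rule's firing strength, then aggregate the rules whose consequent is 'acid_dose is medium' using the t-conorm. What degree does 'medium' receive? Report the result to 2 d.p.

R1: normal=0.06, cloudy=0.88; AND[min(a, b)] → w = 0.06
R2: slow=0.46, clear=0.91; AND[min(a, b)] → w = 0.46
R3: cloudy=0.88, normal=0.06; OR[max(a, b)] → w = 0.88
Rules with consequent 'medium': {R2, R3} → strengths 0.46, 0.88
Aggregate via t-conorm [max(a, b)]: 0.88

0.88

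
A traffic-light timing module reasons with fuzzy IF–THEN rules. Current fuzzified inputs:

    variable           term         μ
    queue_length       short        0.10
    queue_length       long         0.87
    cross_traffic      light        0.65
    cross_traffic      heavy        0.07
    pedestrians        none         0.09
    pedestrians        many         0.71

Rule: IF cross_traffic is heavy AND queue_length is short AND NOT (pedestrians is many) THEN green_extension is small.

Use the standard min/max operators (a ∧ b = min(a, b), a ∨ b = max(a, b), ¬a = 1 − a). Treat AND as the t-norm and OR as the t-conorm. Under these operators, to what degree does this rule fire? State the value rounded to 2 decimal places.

0.07

firing strength: heavy=0.07, short=0.10, ¬many=1−0.71=0.29; AND[min(a, b)] → w = 0.07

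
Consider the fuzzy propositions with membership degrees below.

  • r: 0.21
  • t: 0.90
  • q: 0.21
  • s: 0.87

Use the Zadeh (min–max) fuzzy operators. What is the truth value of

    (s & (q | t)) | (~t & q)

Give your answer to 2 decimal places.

q | t = max(a, b) on (0.21, 0.90) = 0.90
s & (q | t) = min(a, b) on (0.87, 0.90) = 0.87
~t = 1 − 0.90 = 0.10
~t & q = min(a, b) on (0.10, 0.21) = 0.10
(s & (q | t)) | (~t & q) = max(a, b) on (0.87, 0.10) = 0.87

0.87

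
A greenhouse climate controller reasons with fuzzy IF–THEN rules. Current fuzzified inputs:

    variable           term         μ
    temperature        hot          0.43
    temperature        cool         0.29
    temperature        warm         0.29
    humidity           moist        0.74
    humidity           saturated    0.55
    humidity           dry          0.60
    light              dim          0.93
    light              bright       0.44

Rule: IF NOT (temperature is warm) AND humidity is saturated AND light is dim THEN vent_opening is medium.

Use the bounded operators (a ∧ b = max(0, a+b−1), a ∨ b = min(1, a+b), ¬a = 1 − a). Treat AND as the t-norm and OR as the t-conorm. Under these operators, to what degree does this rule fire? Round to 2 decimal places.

0.19

firing strength: ¬warm=1−0.29=0.71, saturated=0.55, dim=0.93; AND[max(0, a+b−1)] → w = 0.19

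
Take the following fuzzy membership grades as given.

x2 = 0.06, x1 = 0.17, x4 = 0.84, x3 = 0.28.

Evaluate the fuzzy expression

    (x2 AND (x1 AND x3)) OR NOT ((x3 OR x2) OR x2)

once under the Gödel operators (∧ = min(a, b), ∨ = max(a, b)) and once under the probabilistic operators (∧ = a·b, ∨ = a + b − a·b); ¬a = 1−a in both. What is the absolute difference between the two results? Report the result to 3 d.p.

0.083

Under Gödel:
  x1 AND x3 = min(a, b) on (0.17, 0.28) = 0.17
  x2 AND (x1 AND x3) = min(a, b) on (0.06, 0.17) = 0.06
  x3 OR x2 = max(a, b) on (0.28, 0.06) = 0.28
  (x3 OR x2) OR x2 = max(a, b) on (0.28, 0.06) = 0.28
  NOT ((x3 OR x2) OR x2) = 1 − 0.28 = 0.72
  (x2 AND (x1 AND x3)) OR NOT ((x3 OR x2) OR x2) = max(a, b) on (0.06, 0.72) = 0.72
  → value = 0.7200
Under probabilistic:
  x1 AND x3 = a·b on (0.1700, 0.2800) = 0.0476
  x2 AND (x1 AND x3) = a·b on (0.0600, 0.0476) = 0.0029
  x3 OR x2 = a + b − a·b on (0.2800, 0.0600) = 0.3232
  (x3 OR x2) OR x2 = a + b − a·b on (0.3232, 0.0600) = 0.3638
  NOT ((x3 OR x2) OR x2) = 1 − 0.3638 = 0.6362
  (x2 AND (x1 AND x3)) OR NOT ((x3 OR x2) OR x2) = a + b − a·b on (0.0029, 0.6362) = 0.6372
  → value = 0.6372
|0.7200 − 0.6372| = 0.083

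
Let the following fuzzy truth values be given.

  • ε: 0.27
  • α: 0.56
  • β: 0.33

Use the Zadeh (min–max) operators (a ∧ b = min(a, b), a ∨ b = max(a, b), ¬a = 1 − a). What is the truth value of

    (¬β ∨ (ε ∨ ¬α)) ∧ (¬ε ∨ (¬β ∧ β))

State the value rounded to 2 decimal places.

¬β = 1 − 0.33 = 0.67
¬α = 1 − 0.56 = 0.44
ε ∨ ¬α = max(a, b) on (0.27, 0.44) = 0.44
¬β ∨ (ε ∨ ¬α) = max(a, b) on (0.67, 0.44) = 0.67
¬ε = 1 − 0.27 = 0.73
¬β = 1 − 0.33 = 0.67
¬β ∧ β = min(a, b) on (0.67, 0.33) = 0.33
¬ε ∨ (¬β ∧ β) = max(a, b) on (0.73, 0.33) = 0.73
(¬β ∨ (ε ∨ ¬α)) ∧ (¬ε ∨ (¬β ∧ β)) = min(a, b) on (0.67, 0.73) = 0.67

0.67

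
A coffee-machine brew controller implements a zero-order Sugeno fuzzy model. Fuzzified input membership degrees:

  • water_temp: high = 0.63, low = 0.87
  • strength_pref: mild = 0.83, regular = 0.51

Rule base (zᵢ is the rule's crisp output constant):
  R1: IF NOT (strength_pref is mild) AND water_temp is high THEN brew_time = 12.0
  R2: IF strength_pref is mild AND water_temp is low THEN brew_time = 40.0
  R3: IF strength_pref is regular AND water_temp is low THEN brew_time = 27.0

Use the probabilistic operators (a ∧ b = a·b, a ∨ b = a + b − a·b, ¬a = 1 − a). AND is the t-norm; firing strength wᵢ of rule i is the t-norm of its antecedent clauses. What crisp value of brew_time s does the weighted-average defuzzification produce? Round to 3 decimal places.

R1 (z=12.0): ¬mild=1−0.83=0.17, high=0.63; AND[a·b] → w = 0.1071
R2 (z=40.0): mild=0.83, low=0.87; AND[a·b] → w = 0.7221
R3 (z=27.0): regular=0.51, low=0.87; AND[a·b] → w = 0.4437
Weighted average = (0.1071·12.0 + 0.7221·40.0 + 0.4437·27.0) / (0.1071 + 0.7221 + 0.4437)
  = 42.1491 / 1.2729 = 33.113

33.113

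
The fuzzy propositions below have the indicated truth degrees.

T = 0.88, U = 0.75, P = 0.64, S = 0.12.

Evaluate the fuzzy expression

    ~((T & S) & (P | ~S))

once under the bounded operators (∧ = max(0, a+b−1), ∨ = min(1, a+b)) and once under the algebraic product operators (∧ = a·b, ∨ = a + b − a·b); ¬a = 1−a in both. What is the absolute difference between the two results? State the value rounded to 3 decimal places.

Under bounded:
  T & S = max(0, a+b−1) on (0.88, 0.12) = 0.00
  ~S = 1 − 0.12 = 0.88
  P | ~S = min(1, a+b) on (0.64, 0.88) = 1.00
  (T & S) & (P | ~S) = max(0, a+b−1) on (0.00, 1.00) = 0.00
  ~((T & S) & (P | ~S)) = 1 − 0.00 = 1.00
  → value = 1.0000
Under algebraic product:
  T & S = a·b on (0.8800, 0.1200) = 0.1056
  ~S = 1 − 0.1200 = 0.8800
  P | ~S = a + b − a·b on (0.6400, 0.8800) = 0.9568
  (T & S) & (P | ~S) = a·b on (0.1056, 0.9568) = 0.1010
  ~((T & S) & (P | ~S)) = 1 − 0.1010 = 0.8990
  → value = 0.8990
|1.0000 − 0.8990| = 0.101

0.101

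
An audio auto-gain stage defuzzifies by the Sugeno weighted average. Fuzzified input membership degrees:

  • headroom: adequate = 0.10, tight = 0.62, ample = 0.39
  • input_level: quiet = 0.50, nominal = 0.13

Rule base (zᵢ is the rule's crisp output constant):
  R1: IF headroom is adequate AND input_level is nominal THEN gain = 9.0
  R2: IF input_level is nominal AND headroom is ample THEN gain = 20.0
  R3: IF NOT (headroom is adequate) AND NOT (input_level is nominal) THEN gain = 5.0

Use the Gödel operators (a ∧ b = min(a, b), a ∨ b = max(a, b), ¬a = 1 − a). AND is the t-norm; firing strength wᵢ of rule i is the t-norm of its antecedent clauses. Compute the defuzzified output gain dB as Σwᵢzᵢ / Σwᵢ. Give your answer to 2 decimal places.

7.14

R1 (z=9.0): adequate=0.10, nominal=0.13; AND[min(a, b)] → w = 0.10
R2 (z=20.0): nominal=0.13, ample=0.39; AND[min(a, b)] → w = 0.13
R3 (z=5.0): ¬adequate=1−0.10=0.90, ¬nominal=1−0.13=0.87; AND[min(a, b)] → w = 0.87
Weighted average = (0.10·9.0 + 0.13·20.0 + 0.87·5.0) / (0.10 + 0.13 + 0.87)
  = 7.8500 / 1.1000 = 7.14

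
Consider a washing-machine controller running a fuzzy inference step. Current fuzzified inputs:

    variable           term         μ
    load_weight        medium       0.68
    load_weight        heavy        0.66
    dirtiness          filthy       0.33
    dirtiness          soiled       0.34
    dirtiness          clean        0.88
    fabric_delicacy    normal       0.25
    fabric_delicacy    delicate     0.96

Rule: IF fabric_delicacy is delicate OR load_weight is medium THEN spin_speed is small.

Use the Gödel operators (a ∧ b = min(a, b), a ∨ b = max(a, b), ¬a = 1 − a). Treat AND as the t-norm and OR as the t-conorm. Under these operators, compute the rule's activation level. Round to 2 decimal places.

0.96

firing strength: delicate=0.96, medium=0.68; OR[max(a, b)] → w = 0.96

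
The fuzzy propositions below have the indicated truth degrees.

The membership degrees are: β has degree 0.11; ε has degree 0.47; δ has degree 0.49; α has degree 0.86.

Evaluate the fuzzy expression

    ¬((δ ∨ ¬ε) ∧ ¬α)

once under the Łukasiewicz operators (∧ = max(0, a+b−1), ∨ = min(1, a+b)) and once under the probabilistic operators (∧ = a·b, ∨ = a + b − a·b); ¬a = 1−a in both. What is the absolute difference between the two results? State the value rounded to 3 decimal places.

Under Łukasiewicz:
  ¬ε = 1 − 0.47 = 0.53
  δ ∨ ¬ε = min(1, a+b) on (0.49, 0.53) = 1.00
  ¬α = 1 − 0.86 = 0.14
  (δ ∨ ¬ε) ∧ ¬α = max(0, a+b−1) on (1.00, 0.14) = 0.14
  ¬((δ ∨ ¬ε) ∧ ¬α) = 1 − 0.14 = 0.86
  → value = 0.8600
Under probabilistic:
  ¬ε = 1 − 0.4700 = 0.5300
  δ ∨ ¬ε = a + b − a·b on (0.4900, 0.5300) = 0.7603
  ¬α = 1 − 0.8600 = 0.1400
  (δ ∨ ¬ε) ∧ ¬α = a·b on (0.7603, 0.1400) = 0.1064
  ¬((δ ∨ ¬ε) ∧ ¬α) = 1 − 0.1064 = 0.8936
  → value = 0.8936
|0.8600 − 0.8936| = 0.034

0.034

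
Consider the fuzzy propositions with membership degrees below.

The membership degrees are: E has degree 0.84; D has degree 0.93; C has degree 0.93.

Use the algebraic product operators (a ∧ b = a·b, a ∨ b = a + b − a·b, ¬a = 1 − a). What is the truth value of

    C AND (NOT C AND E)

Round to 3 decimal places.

0.055

NOT C = 1 − 0.9300 = 0.0700
NOT C AND E = a·b on (0.0700, 0.8400) = 0.0588
C AND (NOT C AND E) = a·b on (0.9300, 0.0588) = 0.0547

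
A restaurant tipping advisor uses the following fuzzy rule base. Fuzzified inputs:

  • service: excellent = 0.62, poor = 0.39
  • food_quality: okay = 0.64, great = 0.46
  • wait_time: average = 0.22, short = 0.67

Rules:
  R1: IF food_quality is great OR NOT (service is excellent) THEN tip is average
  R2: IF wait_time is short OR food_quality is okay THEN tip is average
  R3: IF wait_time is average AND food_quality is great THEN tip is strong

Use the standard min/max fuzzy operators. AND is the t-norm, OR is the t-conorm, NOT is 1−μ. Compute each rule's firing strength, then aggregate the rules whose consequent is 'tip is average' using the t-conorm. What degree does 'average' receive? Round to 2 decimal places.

0.67

R1: great=0.46, ¬excellent=1−0.62=0.38; OR[max(a, b)] → w = 0.46
R2: short=0.67, okay=0.64; OR[max(a, b)] → w = 0.67
R3: average=0.22, great=0.46; AND[min(a, b)] → w = 0.22
Rules with consequent 'average': {R1, R2} → strengths 0.46, 0.67
Aggregate via t-conorm [max(a, b)]: 0.67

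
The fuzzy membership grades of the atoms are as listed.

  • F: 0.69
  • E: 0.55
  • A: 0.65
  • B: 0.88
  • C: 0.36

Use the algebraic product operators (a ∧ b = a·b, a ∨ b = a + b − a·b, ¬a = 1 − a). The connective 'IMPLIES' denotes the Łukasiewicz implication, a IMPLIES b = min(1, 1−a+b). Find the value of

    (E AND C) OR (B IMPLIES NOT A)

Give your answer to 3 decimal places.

E AND C = a·b on (0.5500, 0.3600) = 0.1980
NOT A = 1 − 0.6500 = 0.3500
B IMPLIES NOT A  [Łukasiewicz: min(1, 1−a+b)] with a=0.8800, b=0.3500 → 0.4700
(E AND C) OR (B IMPLIES NOT A) = a + b − a·b on (0.1980, 0.4700) = 0.5749

0.575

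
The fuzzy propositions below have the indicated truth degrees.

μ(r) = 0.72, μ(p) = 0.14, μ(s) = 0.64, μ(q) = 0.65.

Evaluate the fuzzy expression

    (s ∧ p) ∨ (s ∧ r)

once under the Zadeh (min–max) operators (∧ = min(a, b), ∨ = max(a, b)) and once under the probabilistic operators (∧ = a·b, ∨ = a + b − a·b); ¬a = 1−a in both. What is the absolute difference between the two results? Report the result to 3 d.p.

0.131

Under Zadeh (min–max):
  s ∧ p = min(a, b) on (0.64, 0.14) = 0.14
  s ∧ r = min(a, b) on (0.64, 0.72) = 0.64
  (s ∧ p) ∨ (s ∧ r) = max(a, b) on (0.14, 0.64) = 0.64
  → value = 0.6400
Under probabilistic:
  s ∧ p = a·b on (0.6400, 0.1400) = 0.0896
  s ∧ r = a·b on (0.6400, 0.7200) = 0.4608
  (s ∧ p) ∨ (s ∧ r) = a + b − a·b on (0.0896, 0.4608) = 0.5091
  → value = 0.5091
|0.6400 − 0.5091| = 0.131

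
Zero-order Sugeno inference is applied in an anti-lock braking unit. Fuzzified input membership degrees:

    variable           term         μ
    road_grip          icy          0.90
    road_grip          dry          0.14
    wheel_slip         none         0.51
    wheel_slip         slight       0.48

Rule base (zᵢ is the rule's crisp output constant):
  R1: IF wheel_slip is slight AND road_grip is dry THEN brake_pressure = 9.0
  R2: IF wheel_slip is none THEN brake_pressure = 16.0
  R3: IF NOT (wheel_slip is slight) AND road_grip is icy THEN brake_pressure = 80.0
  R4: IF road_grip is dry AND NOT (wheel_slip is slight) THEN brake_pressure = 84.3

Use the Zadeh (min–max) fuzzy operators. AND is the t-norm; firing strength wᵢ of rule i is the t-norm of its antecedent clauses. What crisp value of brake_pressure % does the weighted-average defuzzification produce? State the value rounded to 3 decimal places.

R1 (z=9.0): slight=0.48, dry=0.14; AND[min(a, b)] → w = 0.14
R2 (z=16.0): none=0.51 → w = 0.51
R3 (z=80.0): ¬slight=1−0.48=0.52, icy=0.90; AND[min(a, b)] → w = 0.52
R4 (z=84.3): dry=0.14, ¬slight=1−0.48=0.52; AND[min(a, b)] → w = 0.14
Weighted average = (0.14·9.0 + 0.51·16.0 + 0.52·80.0 + 0.14·84.3) / (0.14 + 0.51 + 0.52 + 0.14)
  = 62.8220 / 1.3100 = 47.956

47.956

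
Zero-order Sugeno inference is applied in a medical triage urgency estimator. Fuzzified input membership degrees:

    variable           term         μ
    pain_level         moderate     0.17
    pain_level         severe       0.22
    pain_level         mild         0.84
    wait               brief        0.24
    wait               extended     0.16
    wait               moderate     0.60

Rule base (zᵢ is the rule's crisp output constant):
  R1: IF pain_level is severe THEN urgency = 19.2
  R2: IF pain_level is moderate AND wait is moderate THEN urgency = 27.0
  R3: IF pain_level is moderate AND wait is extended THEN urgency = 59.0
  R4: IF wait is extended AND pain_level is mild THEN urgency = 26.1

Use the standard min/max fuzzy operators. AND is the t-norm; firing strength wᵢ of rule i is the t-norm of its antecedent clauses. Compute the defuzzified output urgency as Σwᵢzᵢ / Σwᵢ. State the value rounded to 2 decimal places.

31.59

R1 (z=19.2): severe=0.22 → w = 0.22
R2 (z=27.0): moderate=0.17, moderate=0.60; AND[min(a, b)] → w = 0.17
R3 (z=59.0): moderate=0.17, extended=0.16; AND[min(a, b)] → w = 0.16
R4 (z=26.1): extended=0.16, mild=0.84; AND[min(a, b)] → w = 0.16
Weighted average = (0.22·19.2 + 0.17·27.0 + 0.16·59.0 + 0.16·26.1) / (0.22 + 0.17 + 0.16 + 0.16)
  = 22.4300 / 0.7100 = 31.59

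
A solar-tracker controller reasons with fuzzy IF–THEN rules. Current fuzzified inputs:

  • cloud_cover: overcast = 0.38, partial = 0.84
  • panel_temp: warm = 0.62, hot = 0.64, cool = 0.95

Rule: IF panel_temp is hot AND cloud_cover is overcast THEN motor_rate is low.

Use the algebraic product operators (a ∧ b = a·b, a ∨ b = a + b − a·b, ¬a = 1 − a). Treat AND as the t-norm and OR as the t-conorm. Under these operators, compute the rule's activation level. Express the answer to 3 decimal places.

0.243

firing strength: hot=0.64, overcast=0.38; AND[a·b] → w = 0.2432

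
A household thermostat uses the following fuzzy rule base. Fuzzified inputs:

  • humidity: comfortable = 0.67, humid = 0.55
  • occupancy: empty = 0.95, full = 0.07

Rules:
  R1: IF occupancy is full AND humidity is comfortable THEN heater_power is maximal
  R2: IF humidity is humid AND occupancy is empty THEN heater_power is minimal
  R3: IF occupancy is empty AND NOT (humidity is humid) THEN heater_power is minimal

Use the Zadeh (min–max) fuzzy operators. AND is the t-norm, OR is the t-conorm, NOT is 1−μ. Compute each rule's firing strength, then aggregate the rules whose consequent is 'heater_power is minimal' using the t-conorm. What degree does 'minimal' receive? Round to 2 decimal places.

0.55

R1: full=0.07, comfortable=0.67; AND[min(a, b)] → w = 0.07
R2: humid=0.55, empty=0.95; AND[min(a, b)] → w = 0.55
R3: empty=0.95, ¬humid=1−0.55=0.45; AND[min(a, b)] → w = 0.45
Rules with consequent 'minimal': {R2, R3} → strengths 0.55, 0.45
Aggregate via t-conorm [max(a, b)]: 0.55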